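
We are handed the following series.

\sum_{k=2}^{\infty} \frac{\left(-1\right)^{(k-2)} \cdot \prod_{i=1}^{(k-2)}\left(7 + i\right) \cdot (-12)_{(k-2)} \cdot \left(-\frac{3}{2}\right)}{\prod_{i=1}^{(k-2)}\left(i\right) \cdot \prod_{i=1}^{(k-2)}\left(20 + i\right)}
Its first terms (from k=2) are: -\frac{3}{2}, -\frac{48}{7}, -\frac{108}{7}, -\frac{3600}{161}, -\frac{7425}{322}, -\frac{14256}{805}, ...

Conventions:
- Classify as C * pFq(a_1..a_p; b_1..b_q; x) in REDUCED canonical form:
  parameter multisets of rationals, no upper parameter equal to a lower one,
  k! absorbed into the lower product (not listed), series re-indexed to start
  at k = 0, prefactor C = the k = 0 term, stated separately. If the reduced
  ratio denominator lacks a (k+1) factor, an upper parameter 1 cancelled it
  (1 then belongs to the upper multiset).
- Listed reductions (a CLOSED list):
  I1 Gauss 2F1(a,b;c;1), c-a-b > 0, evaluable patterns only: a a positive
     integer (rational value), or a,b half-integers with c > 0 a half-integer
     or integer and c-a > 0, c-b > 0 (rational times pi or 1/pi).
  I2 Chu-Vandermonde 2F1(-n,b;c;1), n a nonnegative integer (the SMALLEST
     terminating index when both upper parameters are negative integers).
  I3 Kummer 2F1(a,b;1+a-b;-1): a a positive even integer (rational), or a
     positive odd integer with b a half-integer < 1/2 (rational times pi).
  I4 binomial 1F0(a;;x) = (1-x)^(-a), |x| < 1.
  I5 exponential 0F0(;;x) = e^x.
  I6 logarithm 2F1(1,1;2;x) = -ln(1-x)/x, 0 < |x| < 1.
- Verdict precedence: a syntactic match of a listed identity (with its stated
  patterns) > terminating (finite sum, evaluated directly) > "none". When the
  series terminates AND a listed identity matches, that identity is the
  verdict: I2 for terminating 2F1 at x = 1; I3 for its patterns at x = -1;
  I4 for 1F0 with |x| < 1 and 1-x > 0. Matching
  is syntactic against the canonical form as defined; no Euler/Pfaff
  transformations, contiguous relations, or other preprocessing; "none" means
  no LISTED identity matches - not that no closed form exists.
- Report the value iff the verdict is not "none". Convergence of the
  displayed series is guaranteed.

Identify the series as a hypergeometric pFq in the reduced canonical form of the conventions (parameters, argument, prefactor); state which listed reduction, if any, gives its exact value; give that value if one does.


The tell: x = -1 and the product of the first k integers (C = -3/2, x = -1) is k!.
Adjacent-term ratio: r(k) = -1 * (k-12) (k+8) / [(k+21) (k+1)] - rational in k. x = -1; t_0 = -\frac{3}{2}; negate the roots.

x = -1 here; the reduced form reads 2F1, upper {-12, 8}, lower {21}, C = -\frac{3}{2}. Verdict (x = -1): the Kummer evaluation I3 applies (x = -1; c = 21 equals 1+a-b for upper {-12, 8}: listed pattern). Sum: -\frac{2907}{28}.


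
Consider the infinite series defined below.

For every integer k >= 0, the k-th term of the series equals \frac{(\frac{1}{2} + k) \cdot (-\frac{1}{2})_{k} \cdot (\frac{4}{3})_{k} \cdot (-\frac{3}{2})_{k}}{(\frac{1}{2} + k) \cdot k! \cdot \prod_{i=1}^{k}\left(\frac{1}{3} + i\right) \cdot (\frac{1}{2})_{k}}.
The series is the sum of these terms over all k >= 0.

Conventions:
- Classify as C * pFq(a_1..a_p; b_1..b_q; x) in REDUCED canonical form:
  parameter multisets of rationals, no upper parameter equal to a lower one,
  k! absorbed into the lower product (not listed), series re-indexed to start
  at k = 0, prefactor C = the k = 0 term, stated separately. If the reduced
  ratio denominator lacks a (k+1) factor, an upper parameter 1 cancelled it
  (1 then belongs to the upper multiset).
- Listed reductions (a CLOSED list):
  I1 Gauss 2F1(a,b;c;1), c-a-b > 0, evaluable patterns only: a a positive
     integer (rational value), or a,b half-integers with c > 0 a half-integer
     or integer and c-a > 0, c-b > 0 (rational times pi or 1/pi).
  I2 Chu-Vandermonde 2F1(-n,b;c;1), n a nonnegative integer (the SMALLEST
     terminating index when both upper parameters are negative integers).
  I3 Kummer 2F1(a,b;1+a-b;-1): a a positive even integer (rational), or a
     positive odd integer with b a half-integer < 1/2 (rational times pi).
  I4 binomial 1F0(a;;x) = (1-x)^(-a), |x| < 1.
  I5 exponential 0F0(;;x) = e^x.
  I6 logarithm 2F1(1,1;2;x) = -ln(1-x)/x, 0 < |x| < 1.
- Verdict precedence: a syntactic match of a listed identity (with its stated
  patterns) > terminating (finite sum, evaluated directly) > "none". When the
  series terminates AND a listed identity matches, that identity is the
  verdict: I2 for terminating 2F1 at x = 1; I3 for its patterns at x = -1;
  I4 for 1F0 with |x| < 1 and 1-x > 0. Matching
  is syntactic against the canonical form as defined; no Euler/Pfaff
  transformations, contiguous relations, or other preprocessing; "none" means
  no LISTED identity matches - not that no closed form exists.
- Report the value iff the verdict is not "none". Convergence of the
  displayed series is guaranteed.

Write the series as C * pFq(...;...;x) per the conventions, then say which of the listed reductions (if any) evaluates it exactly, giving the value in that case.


The series (x = 1) is 2F1: upper {-\frac{3}{2}, -\frac{1}{2}}, lower {\frac{1}{2}}, prefactor 1. Verdict (x = 1): Gauss's theorem I1 (half-integer case) applies (x = 1; upper {-\frac{3}{2}, -\frac{1}{2}} half-integers, c = \frac{1}{2} in the evaluable pattern). Exact value: \frac{3}{4} \cdot \pi.

Key step: x = 1 and striking the common factor k + 1/2 reduces the term (C = 1).
Step ratio: r(k) = 1 * (k-\frac{3}{2}) (k-\frac{1}{2}) / [(k+\frac{1}{2}) (k+1)] - rational in k, leading ratio 1; with t_0 = 1, classification follows.


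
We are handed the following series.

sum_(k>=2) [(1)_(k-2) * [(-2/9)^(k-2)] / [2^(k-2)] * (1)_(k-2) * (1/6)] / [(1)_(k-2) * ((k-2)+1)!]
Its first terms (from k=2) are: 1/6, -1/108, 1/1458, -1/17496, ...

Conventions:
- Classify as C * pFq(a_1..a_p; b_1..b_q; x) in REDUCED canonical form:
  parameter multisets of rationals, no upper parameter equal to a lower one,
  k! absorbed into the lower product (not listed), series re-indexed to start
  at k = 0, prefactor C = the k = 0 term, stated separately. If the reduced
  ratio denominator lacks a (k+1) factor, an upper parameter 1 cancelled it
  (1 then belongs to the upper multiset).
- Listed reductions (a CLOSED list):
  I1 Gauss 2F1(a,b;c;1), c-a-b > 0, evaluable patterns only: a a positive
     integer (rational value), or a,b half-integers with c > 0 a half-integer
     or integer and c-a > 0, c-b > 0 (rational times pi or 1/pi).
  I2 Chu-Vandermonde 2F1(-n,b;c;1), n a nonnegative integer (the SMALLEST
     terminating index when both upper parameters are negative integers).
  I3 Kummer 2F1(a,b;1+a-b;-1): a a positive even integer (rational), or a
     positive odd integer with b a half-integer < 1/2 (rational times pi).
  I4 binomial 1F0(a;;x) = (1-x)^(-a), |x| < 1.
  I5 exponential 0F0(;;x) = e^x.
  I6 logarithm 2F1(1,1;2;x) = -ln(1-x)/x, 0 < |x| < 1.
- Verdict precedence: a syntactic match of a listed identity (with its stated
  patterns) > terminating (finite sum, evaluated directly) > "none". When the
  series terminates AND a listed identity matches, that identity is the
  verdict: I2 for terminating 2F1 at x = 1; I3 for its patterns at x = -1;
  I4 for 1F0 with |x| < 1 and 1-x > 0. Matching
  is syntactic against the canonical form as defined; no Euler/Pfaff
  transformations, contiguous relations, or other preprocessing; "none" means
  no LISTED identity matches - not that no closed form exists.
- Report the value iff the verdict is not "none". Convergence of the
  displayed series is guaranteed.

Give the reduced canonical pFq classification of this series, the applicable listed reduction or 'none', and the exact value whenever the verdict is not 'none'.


x = -1/9 here; the reduced form reads 2F1, upper {1, 1}, lower {2}, C = 1/6. Verdict: the I6 logarithm reduction matches (the logarithm: parameters (1,1;2), x = -1/9). Sum: (3/2) * ln(10/9).

First insight: from the first term 1/6: (1)_k (prefactor 1/6) is k! itself.
Term ratio: r(k) = (-1/9) * (k+1) (k+1) / [(k+2) (k+1)] - poly over poly, x = (-1/9) from leading terms; C = 1/6 at k = 0.


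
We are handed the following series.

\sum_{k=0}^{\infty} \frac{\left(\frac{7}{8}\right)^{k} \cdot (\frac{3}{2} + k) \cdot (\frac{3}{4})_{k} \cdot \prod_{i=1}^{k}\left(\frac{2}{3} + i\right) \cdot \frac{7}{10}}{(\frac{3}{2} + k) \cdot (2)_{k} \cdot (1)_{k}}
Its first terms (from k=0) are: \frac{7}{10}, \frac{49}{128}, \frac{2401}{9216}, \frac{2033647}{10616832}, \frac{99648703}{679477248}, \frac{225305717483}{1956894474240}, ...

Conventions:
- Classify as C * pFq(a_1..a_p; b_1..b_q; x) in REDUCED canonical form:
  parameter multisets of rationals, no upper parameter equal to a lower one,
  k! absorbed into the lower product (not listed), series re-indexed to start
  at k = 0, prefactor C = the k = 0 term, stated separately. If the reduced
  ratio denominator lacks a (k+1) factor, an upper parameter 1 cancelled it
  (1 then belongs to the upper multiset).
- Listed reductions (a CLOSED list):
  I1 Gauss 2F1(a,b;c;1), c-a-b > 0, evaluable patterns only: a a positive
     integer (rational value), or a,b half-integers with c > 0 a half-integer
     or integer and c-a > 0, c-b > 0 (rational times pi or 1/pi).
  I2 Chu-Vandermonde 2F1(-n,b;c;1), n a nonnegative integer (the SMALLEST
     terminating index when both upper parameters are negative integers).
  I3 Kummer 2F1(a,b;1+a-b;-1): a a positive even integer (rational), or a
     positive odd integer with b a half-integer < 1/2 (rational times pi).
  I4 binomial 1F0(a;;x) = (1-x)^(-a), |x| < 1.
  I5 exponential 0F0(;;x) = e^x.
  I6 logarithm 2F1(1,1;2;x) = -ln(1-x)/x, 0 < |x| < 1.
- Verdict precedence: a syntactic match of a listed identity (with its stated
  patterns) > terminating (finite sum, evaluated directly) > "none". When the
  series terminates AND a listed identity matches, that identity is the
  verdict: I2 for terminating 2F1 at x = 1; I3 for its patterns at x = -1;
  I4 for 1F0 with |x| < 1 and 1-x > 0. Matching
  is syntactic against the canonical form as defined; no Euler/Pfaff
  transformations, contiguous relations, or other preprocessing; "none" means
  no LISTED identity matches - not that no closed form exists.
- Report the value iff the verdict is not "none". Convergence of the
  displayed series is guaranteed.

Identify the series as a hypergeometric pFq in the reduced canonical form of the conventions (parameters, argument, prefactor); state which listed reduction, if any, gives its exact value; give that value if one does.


Structural cue: x = \frac{7}{8} and (1)_k (C = 7/10, x = 7/8) is k! itself.
Ratio: r(k) = \frac{7}{8} * (k+\frac{3}{4}) (k+\frac{5}{3}) / [(k+2) (k+1)] - rational in k. x = \frac{7}{8}; t_0 = \frac{7}{10}; negate the roots.

This is \frac{7}{10} * 2F1(\frac{3}{4}, \frac{5}{3}; 2; \frac{7}{8}) in reduced canonical form. Verdict: none. No listed pattern accepts 2F1(\frac{3}{4}, \frac{5}{3}; 2; \frac{7}{8}).


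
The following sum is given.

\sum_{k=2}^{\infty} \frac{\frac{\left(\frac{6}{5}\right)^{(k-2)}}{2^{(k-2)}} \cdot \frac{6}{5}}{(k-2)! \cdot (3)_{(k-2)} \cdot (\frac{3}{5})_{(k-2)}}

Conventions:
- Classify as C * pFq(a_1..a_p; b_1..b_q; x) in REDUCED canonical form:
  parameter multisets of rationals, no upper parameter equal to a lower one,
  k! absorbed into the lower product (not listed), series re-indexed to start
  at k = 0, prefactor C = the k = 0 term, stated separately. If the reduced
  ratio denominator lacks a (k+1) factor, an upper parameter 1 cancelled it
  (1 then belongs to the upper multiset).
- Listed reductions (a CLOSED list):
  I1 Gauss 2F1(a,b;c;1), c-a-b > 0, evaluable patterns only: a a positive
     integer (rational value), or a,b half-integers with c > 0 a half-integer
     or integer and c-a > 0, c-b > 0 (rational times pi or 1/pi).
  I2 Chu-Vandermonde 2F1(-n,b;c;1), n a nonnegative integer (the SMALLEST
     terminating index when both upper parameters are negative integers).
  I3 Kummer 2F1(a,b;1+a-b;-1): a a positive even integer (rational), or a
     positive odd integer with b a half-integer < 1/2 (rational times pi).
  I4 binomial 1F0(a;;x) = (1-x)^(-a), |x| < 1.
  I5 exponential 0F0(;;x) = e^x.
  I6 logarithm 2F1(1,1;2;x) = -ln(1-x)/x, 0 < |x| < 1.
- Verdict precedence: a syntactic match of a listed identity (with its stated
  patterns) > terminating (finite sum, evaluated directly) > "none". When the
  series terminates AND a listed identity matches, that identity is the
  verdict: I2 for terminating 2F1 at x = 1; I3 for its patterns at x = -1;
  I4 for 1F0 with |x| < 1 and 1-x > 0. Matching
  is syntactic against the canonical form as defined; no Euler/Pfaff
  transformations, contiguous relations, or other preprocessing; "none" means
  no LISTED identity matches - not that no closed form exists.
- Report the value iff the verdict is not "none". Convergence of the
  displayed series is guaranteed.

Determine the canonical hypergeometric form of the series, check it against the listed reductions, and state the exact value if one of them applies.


This is \frac{6}{5} * 0F2(-; \frac{3}{5}, 3; \frac{3}{5}) in reduced canonical form. Verdict: none. No listed pattern accepts 0F2(-; \frac{3}{5}, 3; \frac{3}{5}).

Key observation: from the first term \frac{6}{5}: the two k-th powers (C = 6/5) combine into one argument.
Step ratio: r(k) = \frac{3}{5} * 1 / [(k+\frac{3}{5}) (k+3) (k+1)] - rational in k. x = \frac{3}{5}; t_0 = \frac{6}{5}; negate the roots.


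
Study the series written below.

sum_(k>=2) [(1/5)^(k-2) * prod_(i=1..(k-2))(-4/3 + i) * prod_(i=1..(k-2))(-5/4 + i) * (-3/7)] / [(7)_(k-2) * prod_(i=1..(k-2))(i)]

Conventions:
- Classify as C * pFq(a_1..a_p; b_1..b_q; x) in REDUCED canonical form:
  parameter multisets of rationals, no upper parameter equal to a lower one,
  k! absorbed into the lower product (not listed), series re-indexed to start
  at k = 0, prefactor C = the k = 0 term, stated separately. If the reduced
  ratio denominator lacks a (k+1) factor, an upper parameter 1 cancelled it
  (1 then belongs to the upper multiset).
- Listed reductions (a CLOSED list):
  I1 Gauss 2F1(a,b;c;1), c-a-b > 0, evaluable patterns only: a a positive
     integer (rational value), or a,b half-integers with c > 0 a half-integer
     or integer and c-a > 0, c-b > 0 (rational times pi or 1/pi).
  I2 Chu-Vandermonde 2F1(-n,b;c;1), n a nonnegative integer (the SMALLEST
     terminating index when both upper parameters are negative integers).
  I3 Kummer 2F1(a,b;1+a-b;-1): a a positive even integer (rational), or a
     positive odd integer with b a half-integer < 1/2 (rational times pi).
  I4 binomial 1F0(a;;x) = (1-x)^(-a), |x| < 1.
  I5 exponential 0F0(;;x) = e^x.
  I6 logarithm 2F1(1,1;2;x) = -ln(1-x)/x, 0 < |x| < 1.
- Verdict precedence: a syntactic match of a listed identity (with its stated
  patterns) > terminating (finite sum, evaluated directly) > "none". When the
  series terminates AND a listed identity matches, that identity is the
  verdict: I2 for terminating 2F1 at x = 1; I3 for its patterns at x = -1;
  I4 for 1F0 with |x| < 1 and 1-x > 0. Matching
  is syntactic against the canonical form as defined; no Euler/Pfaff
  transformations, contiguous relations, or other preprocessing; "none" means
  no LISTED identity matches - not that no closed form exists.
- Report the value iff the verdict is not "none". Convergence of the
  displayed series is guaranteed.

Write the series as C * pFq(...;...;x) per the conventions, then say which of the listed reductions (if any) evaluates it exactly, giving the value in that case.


At argument 1/5: a 2F1 with upper {-1/3, -1/4}, lower {7}, scaled by C = -3/7. Verdict: none - at argument 1/5 the multisets {-1/3, -1/4} ; {7} match no listed identity.

Key step: from the first term -3/7: the running product (C = -3/7) telescopes to a rising factorial.
Step ratio: r(k) = (1/5) * (k-1/3) (k-1/4) / [(k+7) (k+1)] ; factor over Q: parameters, x = (1/5), and C = -3/7.


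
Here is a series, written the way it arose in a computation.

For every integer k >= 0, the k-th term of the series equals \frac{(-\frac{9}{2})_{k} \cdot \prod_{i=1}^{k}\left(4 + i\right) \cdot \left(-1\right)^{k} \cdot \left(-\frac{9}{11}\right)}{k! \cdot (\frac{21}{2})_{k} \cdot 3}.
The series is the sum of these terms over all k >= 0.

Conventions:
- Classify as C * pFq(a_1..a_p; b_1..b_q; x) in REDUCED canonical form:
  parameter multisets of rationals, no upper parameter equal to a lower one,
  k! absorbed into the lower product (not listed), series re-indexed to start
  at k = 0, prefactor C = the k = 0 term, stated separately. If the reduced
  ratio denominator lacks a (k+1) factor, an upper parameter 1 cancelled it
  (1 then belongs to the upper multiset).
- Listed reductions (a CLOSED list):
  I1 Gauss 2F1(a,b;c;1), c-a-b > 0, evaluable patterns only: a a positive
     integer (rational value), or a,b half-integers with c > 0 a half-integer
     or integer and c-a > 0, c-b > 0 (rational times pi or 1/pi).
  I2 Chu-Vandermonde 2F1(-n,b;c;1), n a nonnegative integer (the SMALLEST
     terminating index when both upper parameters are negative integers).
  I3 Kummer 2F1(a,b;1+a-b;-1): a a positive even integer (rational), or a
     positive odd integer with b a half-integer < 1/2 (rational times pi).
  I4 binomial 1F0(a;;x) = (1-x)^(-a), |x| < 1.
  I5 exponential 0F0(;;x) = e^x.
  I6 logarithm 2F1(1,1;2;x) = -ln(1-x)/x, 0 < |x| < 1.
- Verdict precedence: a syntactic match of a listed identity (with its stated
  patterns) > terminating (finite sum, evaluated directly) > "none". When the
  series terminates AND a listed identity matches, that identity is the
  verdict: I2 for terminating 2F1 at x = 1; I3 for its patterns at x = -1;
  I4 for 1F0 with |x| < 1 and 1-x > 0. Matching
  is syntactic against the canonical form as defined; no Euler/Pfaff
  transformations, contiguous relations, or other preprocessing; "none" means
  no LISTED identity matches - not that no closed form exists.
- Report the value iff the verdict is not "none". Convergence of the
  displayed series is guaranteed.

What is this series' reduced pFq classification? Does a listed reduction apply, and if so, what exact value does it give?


x = -1 here; the reduced form reads 2F1, upper {-\frac{9}{2}, 5}, lower {\frac{21}{2}}, C = -\frac{3}{11}. Verdict: Kummer (I3) fires (x = -1; c = \frac{21}{2} equals 1+a-b for upper {-\frac{9}{2}, 5}: listed pattern). Exact value: \left(-\frac{566865}{1048576}\right) \cdot \pi.

Key step: t_0 = -\frac{3}{11} here, and the constant factors (C = -3/11, x = -1) combine into one prefactor.
Step ratio: r(k) = -1 * (k-\frac{9}{2}) (k+5) / [(k+\frac{21}{2}) (k+1)] ; factor over Q: parameters, x = -1, and C = -\frac{3}{11}.


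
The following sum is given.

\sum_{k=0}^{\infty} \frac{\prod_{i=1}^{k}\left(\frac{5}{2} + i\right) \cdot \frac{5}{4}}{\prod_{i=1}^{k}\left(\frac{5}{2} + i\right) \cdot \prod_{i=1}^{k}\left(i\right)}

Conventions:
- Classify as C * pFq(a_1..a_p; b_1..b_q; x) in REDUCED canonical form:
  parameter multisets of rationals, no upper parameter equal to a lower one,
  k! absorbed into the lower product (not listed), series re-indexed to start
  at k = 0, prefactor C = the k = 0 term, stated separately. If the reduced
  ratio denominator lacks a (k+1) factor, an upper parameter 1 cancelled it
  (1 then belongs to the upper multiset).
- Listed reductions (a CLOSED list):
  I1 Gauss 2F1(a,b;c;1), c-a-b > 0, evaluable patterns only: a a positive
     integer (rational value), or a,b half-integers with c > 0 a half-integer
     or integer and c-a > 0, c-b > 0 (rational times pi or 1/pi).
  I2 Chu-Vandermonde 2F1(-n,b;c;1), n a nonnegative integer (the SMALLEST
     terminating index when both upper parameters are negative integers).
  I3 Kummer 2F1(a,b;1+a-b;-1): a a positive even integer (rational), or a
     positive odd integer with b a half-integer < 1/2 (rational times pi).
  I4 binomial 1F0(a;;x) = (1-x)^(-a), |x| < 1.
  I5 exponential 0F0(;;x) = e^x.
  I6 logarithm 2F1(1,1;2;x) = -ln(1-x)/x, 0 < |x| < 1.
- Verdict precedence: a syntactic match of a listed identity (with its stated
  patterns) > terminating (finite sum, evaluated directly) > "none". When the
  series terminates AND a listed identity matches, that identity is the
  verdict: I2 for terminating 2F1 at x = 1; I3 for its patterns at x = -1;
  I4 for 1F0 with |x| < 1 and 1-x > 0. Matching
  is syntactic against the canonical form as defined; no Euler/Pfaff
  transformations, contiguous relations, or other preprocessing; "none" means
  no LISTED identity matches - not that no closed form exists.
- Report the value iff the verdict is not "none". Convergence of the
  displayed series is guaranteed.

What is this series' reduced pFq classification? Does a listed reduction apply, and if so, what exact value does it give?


The tell: t_0 being \frac{5}{4}, the parameter 7/2 appears in both the upper and lower lists and cancels.
Term ratio: r(k) = 1 * 1 / [(k+1)] - poly over poly, x = 1 from leading terms; C = \frac{5}{4} at k = 0.

Canonical form: C = \frac{5}{4} times 0F0 with upper {-}, lower {-}, x = 1. Verdict: the I5 exponential reduction applies (the 0F0 exponential series at x = 1). Its exact value is \frac{5}{4} \cdot e^{1}.


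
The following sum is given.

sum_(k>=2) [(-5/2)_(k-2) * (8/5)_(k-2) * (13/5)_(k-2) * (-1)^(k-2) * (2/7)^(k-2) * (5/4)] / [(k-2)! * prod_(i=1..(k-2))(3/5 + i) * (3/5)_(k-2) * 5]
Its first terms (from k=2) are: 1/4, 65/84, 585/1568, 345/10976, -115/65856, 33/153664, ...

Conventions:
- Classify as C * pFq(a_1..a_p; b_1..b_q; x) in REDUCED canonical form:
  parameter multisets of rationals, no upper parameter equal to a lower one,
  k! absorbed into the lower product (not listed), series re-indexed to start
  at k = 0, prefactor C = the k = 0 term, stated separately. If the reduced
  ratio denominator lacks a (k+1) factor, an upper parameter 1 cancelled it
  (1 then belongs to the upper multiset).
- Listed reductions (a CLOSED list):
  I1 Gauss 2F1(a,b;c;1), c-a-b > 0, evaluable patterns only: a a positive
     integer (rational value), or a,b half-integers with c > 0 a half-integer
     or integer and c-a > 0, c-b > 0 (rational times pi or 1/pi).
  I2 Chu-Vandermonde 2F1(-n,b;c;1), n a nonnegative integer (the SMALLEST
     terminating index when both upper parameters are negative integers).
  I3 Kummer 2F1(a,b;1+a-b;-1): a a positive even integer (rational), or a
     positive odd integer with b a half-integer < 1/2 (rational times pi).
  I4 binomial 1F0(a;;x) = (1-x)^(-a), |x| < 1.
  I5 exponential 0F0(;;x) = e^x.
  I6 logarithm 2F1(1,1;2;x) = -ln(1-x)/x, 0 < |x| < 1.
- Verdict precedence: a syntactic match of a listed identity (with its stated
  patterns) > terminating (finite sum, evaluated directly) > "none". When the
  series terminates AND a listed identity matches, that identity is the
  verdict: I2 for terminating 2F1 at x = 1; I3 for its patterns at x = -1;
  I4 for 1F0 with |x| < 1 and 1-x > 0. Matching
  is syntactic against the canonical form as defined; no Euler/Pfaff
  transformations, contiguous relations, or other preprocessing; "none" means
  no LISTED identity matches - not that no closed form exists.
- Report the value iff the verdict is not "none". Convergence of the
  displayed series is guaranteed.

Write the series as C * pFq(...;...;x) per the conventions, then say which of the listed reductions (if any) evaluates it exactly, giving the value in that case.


First insight: from the first term 1/4: the parameter 8/5 appears in both the upper and lower lists and cancels.
Term ratio: r(k) = (-2/7) * (k-5/2) (k+13/5) / [(k+3/5) (k+1)] - poly over poly, x = (-2/7) from leading terms; C = 1/4 at k = 0.

The series (x = -2/7) is 2F1: upper {-5/2, 13/5}, lower {3/5}, prefactor 1/4. Verdict: none (x = -2/7): each listed identity misses the multisets {-5/2, 13/5} ; {3/5}.


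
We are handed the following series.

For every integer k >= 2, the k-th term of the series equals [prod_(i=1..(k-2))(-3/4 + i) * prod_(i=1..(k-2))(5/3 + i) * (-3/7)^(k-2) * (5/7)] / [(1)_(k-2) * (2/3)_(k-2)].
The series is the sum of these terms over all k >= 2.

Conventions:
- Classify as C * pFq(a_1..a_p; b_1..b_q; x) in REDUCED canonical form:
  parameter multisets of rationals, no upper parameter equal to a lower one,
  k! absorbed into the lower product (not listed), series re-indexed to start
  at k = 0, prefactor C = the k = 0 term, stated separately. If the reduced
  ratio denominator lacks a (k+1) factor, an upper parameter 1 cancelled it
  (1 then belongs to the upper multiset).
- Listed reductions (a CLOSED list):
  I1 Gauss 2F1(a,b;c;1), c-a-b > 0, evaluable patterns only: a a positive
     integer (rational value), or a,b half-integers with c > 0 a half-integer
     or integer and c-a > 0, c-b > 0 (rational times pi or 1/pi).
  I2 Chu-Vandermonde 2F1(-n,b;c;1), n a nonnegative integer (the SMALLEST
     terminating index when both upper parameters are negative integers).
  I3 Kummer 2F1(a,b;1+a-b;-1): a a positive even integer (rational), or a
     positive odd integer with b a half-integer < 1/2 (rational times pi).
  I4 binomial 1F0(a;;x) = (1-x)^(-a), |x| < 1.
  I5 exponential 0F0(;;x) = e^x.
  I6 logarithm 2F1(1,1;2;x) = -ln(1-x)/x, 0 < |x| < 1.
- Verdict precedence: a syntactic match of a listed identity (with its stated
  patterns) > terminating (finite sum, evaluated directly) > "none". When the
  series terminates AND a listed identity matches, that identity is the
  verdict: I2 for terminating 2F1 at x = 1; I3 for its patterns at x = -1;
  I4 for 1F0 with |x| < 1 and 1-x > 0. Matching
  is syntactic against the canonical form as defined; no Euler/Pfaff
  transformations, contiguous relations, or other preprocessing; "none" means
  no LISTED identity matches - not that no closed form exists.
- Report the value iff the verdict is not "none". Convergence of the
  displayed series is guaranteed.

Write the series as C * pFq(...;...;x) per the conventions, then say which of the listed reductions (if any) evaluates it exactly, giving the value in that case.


This is 5/7 * 2F1(1/4, 8/3; 2/3; -3/7) in reduced canonical form. Verdict: none. Every listed pattern misses the 2F1 form at -3/7, upper {1/4, 8/3}.

The tell: t_0 = 5/7 here, and the running product (C = 5/7, x = -3/7) telescopes to a rising factorial.
Ratio: r(k) = (-3/7) * (k+1/4) (k+8/3) / [(k+2/3) (k+1)] - rational; roots negated = parameters, x = (-3/7), C = 5/7.


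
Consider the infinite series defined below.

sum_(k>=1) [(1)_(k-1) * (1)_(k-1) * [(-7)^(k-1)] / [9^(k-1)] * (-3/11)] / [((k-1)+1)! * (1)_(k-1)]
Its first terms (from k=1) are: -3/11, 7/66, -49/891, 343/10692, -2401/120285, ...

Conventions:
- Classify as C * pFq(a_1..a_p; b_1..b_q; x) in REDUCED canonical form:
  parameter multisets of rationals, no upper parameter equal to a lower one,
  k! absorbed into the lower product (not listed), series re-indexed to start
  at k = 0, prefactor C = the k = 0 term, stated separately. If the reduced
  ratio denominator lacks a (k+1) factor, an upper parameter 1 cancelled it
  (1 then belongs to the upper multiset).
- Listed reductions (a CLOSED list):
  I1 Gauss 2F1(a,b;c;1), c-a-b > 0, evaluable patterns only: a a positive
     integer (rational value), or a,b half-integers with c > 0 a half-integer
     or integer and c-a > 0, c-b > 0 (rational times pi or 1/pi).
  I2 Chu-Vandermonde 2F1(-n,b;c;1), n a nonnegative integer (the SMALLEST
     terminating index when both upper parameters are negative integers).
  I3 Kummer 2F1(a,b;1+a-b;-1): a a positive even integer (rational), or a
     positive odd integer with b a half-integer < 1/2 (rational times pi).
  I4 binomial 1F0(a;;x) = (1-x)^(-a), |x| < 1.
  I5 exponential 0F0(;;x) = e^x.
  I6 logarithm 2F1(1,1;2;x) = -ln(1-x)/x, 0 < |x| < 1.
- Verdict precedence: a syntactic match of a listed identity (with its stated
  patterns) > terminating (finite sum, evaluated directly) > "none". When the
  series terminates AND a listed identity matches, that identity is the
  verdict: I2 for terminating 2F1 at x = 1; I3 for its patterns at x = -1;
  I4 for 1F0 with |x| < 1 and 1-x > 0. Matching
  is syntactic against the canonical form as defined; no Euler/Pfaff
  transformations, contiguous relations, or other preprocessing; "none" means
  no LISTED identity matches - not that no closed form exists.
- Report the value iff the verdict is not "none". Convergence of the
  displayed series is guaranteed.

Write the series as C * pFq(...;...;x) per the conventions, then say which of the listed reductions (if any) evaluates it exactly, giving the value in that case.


At argument -7/9: a 2F1 with upper {1, 1}, lower {2}, scaled by C = -3/11. Verdict: logarithm (I6) fires (the logarithm: parameters (1,1;2), x = -7/9). Exact value: (-27/77) * ln(16/9).

The tell: from the first term -3/11: (1)_k (C = -3/11) is k! itself.
Ratio: r(k) = (-7/9) * (k+1) (k+1) / [(k+2) (k+1)] - poly over poly, x = (-7/9) from leading terms; C = -3/11 at k = 0.


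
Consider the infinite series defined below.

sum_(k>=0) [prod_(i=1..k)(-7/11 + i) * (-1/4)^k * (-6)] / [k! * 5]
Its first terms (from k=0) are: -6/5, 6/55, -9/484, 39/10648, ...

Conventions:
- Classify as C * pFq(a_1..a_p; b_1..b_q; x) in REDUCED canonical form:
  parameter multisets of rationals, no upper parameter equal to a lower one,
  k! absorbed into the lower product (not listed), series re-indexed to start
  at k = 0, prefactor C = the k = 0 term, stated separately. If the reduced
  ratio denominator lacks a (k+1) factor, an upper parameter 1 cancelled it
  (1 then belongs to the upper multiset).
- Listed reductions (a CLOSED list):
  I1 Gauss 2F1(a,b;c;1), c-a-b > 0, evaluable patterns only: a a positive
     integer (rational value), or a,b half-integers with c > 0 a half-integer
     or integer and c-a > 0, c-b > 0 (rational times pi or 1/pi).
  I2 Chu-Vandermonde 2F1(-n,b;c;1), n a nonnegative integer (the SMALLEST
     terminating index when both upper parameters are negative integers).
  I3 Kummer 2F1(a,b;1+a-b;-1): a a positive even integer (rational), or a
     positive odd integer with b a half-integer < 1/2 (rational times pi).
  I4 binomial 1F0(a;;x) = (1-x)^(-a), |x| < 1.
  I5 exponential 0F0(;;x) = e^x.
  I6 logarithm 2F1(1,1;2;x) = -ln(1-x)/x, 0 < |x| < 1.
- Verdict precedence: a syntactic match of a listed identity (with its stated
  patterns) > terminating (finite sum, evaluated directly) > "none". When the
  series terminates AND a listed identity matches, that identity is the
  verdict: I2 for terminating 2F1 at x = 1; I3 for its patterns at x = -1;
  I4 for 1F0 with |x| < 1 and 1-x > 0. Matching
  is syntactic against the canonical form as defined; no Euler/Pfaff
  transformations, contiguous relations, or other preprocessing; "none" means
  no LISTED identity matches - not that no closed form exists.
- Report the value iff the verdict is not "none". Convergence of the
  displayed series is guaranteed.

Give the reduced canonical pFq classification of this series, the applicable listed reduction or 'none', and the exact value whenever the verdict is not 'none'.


Reduced: x = -1/4, 1F0, upper = {4/11}, lower = {-}, C = -6/5. Verdict: binomial (I4) fires (the 1F0 binomial series: exponent -4/11, x = -1/4). Hence: (-6/5) * (5/4)^(-4/11).

Key step: t_0 being -6/5, the running product (C = -6/5, x = -1/4) telescopes to a rising factorial.
Step ratio: r(k) = (-1/4) * (k+4/11) / [(k+1)] - rational; roots negated = parameters, x = (-1/4), C = -6/5.


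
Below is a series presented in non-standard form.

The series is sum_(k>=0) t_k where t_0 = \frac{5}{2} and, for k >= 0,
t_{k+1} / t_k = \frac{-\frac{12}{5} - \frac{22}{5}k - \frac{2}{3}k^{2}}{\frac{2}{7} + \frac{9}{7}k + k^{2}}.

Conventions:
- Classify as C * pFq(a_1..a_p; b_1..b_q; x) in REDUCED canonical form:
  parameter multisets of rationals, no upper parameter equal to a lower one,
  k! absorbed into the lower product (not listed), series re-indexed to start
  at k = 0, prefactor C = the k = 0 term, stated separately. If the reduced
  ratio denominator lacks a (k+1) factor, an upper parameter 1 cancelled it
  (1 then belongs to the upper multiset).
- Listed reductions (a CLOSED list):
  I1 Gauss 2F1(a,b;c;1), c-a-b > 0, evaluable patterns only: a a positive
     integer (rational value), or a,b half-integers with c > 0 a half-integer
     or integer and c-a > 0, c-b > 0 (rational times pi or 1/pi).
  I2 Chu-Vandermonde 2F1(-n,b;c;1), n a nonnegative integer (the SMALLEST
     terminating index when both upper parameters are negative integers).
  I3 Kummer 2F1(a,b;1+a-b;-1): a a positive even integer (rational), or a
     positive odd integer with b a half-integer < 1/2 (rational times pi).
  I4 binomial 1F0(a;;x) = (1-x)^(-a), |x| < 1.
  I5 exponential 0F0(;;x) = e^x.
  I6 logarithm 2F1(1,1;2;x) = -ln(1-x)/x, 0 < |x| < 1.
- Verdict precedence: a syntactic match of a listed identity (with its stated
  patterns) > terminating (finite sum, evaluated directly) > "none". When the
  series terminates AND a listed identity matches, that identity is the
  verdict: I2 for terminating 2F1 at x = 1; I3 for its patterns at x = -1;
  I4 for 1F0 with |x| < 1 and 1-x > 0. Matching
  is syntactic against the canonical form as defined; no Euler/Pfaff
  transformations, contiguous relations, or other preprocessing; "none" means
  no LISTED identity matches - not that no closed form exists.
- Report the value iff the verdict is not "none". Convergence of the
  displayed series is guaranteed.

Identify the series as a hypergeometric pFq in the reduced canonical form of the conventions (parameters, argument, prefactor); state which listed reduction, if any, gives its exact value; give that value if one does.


First insight: x = -\frac{2}{3} and roots of the ratio polynomials (C = 5/2) are the negated parameters.
Consecutive-term ratio: r(k) = -\frac{2}{3} * (k+\frac{3}{5}) (k+6) / [(k+\frac{2}{7}) (k+1)] - poly over poly, x = -\frac{2}{3} from leading terms; C = \frac{5}{2} at k = 0.

Reduced: x = -\frac{2}{3}, 2F1, upper = {\frac{3}{5}, 6}, lower = {\frac{2}{7}}, C = \frac{5}{2}. Verdict: none here - no I1-I6 shape fits x = -\frac{2}{3} with lower {\frac{2}{7}}.


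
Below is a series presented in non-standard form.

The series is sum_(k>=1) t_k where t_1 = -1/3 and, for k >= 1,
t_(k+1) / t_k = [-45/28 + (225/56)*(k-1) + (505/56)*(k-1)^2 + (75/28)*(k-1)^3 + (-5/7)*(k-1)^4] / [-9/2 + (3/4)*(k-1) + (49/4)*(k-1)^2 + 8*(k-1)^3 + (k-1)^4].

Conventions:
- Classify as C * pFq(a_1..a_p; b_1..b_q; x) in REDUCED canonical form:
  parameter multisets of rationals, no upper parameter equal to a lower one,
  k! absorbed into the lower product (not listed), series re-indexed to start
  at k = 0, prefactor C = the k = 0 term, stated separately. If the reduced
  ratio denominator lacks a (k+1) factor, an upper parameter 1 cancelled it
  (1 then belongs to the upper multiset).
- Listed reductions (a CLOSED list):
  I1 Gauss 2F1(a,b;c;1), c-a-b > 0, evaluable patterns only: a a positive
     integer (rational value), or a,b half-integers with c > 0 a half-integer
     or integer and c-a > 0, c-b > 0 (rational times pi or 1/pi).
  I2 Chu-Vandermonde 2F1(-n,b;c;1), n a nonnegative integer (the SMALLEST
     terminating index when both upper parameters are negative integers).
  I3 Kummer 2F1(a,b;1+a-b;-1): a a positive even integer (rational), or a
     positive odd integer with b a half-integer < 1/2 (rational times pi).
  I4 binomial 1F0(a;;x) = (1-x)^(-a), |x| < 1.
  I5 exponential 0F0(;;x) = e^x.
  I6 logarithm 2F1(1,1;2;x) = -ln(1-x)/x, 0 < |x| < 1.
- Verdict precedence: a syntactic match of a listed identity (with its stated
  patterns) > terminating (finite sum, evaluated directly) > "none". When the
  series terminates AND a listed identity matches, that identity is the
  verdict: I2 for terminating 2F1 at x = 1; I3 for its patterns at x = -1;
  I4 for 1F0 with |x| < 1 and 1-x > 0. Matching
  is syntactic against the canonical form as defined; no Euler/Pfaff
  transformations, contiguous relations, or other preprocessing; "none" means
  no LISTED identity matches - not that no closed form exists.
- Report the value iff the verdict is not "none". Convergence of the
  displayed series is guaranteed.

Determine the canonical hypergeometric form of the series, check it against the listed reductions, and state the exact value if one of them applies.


Structural cue: with t_0 = -1/3, cancel k + 3/2 from the displayed ratio first; then prefactor -1/3.
Ratio: r(k) = (-5/7) * (k-6) (k-1/4) (k+1) / [(k-1/2) (k+6) (k+1)] - rational in k. x = (-5/7); t_0 = -1/3; negate the roots.

Prefactor -1/3, argument -5/7: 3F2 with upper {-6, -1/4, 1} over lower {-1/2, 6}. Verdict: terminating at k = 6: the factor (-6)_k kills every later term; summing the 7 survivors is exact. Hence: -1687829281/2846164608.


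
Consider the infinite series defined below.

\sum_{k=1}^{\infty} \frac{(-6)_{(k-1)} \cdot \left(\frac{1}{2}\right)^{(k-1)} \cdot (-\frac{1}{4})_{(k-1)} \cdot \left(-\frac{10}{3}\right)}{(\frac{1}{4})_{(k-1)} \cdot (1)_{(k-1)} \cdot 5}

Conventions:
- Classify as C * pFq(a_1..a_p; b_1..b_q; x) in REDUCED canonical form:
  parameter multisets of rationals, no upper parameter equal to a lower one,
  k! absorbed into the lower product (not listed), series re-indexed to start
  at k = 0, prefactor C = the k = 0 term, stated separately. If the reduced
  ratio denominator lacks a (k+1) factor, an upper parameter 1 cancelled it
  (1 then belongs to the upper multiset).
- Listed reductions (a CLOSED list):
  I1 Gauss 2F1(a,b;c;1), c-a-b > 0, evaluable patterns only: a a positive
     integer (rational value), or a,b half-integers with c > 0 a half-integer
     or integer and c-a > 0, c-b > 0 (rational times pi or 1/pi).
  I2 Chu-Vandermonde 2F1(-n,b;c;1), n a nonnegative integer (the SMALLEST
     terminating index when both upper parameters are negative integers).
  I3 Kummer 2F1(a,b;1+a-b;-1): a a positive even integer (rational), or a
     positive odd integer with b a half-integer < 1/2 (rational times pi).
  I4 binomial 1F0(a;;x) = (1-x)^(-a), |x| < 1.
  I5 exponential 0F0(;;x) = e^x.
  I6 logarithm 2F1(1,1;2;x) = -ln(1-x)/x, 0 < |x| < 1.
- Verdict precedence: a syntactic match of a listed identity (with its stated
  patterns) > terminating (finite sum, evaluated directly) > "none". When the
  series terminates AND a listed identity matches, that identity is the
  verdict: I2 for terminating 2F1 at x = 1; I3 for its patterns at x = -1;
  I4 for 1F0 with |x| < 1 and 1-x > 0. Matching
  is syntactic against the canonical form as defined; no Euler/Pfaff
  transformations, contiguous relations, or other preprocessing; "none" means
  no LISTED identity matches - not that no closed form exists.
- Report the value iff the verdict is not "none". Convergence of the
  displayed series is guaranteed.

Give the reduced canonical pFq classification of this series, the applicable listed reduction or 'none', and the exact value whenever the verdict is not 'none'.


With C = -\frac{2}{3}: the canonical form is 2F1(-6, -\frac{1}{4}; \frac{1}{4}; \frac{1}{2}). Verdict: terminating - upper -6 stops the sum at k = 6; the 7 terms are added exactly. Sum: -\frac{110615}{63648}.

Structural cue: t_0 being -\frac{2}{3}, the constant factors (C = -2/3) combine into one prefactor.
Term ratio: r(k) = \frac{1}{2} * (k-6) (k-\frac{1}{4}) / [(k+\frac{1}{4}) (k+1)] - rational in k. x = \frac{1}{2}; t_0 = -\frac{2}{3}; negate the roots.


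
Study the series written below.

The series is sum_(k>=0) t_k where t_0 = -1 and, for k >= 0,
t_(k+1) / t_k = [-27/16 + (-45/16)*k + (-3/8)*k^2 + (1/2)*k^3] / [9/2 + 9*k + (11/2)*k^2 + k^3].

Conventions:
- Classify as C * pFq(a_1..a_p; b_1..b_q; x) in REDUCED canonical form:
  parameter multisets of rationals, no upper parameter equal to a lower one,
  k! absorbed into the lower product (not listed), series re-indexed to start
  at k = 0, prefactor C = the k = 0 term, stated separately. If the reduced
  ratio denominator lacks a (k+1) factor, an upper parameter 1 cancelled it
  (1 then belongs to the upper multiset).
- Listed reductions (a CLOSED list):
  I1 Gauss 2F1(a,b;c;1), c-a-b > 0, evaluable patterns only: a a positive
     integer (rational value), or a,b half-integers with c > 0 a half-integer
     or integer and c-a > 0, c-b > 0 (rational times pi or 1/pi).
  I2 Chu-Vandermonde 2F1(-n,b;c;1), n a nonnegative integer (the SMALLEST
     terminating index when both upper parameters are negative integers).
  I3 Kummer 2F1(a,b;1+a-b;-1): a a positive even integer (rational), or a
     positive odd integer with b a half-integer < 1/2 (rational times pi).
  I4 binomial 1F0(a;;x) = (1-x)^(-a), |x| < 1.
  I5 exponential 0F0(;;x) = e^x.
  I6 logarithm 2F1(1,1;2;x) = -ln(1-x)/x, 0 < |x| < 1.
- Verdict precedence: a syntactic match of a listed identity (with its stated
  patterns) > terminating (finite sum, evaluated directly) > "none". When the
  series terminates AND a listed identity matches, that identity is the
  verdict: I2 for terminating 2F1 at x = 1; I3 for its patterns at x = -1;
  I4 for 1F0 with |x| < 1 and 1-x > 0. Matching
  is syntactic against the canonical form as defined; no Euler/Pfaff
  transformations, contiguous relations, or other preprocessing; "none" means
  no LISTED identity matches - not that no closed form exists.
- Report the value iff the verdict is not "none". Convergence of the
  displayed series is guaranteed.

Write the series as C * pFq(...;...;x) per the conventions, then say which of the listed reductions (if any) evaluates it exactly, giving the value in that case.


Prefactor -1, argument 1/2: 2F1 with upper {-3, 3/4} over lower {3}. Verdict: terminating. (-3)_k vanishes past k = 3, leaving a 4-term sum, computed directly. Hence: -7163/10240.

First insight: with t_0 = -1, factor the ratio over Q (prefactor -1): negated roots = parameters.
Consecutive-term ratio: r(k) = (1/2) * (k-3) (k+3/4) / [(k+3) (k+1)] - rational in k. x = (1/2); t_0 = -1; negate the roots.
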